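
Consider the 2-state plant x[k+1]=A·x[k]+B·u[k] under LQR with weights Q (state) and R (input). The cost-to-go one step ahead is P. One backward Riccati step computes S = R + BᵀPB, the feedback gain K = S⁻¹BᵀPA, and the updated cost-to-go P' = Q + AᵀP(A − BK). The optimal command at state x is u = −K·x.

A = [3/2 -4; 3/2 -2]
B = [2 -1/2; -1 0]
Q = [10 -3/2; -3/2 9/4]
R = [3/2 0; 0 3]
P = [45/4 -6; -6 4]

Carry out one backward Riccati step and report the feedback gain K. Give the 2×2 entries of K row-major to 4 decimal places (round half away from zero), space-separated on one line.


0.2299 -1.0501 -0.1137 0.2642

BᵀP = [28.5000 -16.0000; -5.6250 3.0000]
S = R + BᵀPB = [3/2 0; 0 3] + [73.0000 -14.2500; -14.2500 2.8125] = [74.5000 -14.2500; -14.2500 5.8125]
BᵀPA = [18.7500 -82.0000; -3.9375 16.5000]
K = S⁻¹·BᵀPA = [0.2299 -1.0501; -0.1137 0.2642]
A−BK = [0.9833 -1.7676; 1.7299 -3.0501]
AᵀP(A−BK) = [2.5536 -4.7697; -4.7697 9.5296]
P' = Q + AᵀP(A−BK) = [12.5536 -6.2697; -6.2697 11.7796]
tr(P') = 24.3332


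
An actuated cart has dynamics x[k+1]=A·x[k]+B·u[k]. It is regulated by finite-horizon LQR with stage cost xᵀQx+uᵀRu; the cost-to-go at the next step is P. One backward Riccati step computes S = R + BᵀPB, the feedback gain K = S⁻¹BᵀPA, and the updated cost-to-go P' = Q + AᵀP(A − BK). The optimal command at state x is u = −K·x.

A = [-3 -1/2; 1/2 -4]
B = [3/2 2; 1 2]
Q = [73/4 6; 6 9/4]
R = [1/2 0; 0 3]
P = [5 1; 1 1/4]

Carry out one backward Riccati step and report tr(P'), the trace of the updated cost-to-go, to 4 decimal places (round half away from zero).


22.5494

BᵀP = [8.5000 1.7500; 12.0000 2.5000]
S = R + BᵀPB = [1/2 0; 0 3] + [14.5000 20.5000; 20.5000 29.0000] = [15.0000 20.5000; 20.5000 32.0000]
BᵀPA = [-24.6250 -11.2500; -34.7500 -16.0000]
K = S⁻¹·BᵀPA = [-1.2657 -0.5356; -0.2751 -0.1569]
A−BK = [-0.5513 0.6172; 2.3159 -3.1506]
AᵀP(A−BK) = [1.3350 0.1093; 0.1093 0.7144]
P' = Q + AᵀP(A−BK) = [19.5850 6.1093; 6.1093 2.9644]
tr(P') = 22.5494


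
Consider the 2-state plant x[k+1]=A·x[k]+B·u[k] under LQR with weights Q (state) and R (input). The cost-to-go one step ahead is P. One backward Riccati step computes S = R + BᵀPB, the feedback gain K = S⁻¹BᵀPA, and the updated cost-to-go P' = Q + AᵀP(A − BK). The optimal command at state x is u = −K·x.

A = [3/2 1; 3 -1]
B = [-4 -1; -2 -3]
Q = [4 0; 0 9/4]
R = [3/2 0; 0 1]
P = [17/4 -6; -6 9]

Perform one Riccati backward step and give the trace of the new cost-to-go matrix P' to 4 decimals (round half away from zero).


BᵀP = [-5.0000 6.0000; 13.7500 -21.0000]
S = R + BᵀPB = [3/2 0; 0 1] + [8.0000 -13.0000; -13.0000 49.2500] = [9.5000 -13.0000; -13.0000 50.2500]
BᵀPA = [10.5000 -11.0000; -42.3750 34.7500]
K = S⁻¹·BᵀPA = [-0.0754 -0.3275; -0.8628 0.6068]
A−BK = [0.3356 0.2967; 0.2608 0.1654]
AᵀP(A−BK) = [0.7935 -0.4724; -0.4724 0.5606]
P' = Q + AᵀP(A−BK) = [4.7935 -0.4724; -0.4724 2.8106]
tr(P') = 7.6041

7.6041


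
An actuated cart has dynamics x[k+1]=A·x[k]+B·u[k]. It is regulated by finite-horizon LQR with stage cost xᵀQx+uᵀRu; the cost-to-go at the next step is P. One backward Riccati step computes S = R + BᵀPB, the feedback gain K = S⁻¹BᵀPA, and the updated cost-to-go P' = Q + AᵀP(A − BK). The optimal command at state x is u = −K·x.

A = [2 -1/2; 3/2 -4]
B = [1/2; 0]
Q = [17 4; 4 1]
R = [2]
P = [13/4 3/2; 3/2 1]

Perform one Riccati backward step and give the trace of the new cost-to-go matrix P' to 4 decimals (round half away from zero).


BᵀP = [1.6250 0.7500]
S = R + BᵀPB = [2] + [0.8125] = [2.8125]
BᵀPA = [4.3750 -3.8125]
K = S⁻¹·BᵀPA = [1.5556 -1.3556]
A−BK = [1.2222 0.1778; 1.5000 -4.0000]
AᵀP(A−BK) = [17.4444 -16.4444; -16.4444 17.6444]
P' = Q + AᵀP(A−BK) = [34.4444 -12.4444; -12.4444 18.6444]
tr(P') = 53.0889

53.0889


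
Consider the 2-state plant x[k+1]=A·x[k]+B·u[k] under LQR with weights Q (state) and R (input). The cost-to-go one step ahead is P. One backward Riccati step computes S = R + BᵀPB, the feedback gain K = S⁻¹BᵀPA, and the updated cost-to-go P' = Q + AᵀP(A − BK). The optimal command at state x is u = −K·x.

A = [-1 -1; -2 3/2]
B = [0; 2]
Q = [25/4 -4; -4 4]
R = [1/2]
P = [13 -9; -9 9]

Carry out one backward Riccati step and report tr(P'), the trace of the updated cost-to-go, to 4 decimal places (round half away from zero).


19.1438

BᵀP = [-18.0000 18.0000]
S = R + BᵀPB = [1/2] + [36.0000] = [36.5000]
BᵀPA = [-18.0000 45.0000]
K = S⁻¹·BᵀPA = [-0.4932 1.2329]
A−BK = [-1.0000 -1.0000; -1.0137 -0.9658]
AᵀP(A−BK) = [4.1233 3.6918; 3.6918 4.7705]
P' = Q + AᵀP(A−BK) = [10.3733 -0.3082; -0.3082 8.7705]
tr(P') = 19.1438


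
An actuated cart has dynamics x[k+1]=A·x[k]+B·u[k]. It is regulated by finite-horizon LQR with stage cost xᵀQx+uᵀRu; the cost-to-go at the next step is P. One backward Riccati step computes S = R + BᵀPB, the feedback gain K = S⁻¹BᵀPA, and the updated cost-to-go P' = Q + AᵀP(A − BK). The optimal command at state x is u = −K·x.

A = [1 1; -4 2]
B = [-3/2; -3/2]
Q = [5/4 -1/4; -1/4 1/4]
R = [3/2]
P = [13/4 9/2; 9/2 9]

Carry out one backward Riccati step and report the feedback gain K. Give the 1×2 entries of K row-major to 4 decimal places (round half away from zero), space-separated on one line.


1.4068 -1.0570

BᵀP = [-11.6250 -20.2500]
S = R + BᵀPB = [3/2] + [47.8125] = [49.3125]
BᵀPA = [69.3750 -52.1250]
K = S⁻¹·BᵀPA = [1.4068 -1.0570]
A−BK = [3.1103 -0.5856; -1.8897 0.4144]
AᵀP(A−BK) = [13.6502 -4.4183; -4.4183 2.1521]
P' = Q + AᵀP(A−BK) = [14.9002 -4.6683; -4.6683 2.4021]
tr(P') = 17.3023


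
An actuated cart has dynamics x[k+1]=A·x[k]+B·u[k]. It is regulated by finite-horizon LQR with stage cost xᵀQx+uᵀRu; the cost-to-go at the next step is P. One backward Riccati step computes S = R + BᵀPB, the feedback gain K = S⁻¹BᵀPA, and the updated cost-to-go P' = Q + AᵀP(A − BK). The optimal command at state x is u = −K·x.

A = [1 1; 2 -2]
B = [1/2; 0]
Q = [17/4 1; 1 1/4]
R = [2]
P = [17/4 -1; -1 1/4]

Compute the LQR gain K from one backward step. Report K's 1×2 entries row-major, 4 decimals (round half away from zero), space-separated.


BᵀP = [2.1250 -0.5000]
S = R + BᵀPB = [2] + [1.0625] = [3.0625]
BᵀPA = [1.1250 3.1250]
K = S⁻¹·BᵀPA = [0.3673 1.0204]
A−BK = [0.8163 0.4898; 2.0000 -2.0000]
AᵀP(A−BK) = [0.8367 2.1020; 2.1020 6.0612]
P' = Q + AᵀP(A−BK) = [5.0867 3.1020; 3.1020 6.3112]
tr(P') = 11.3980

0.3673 1.0204


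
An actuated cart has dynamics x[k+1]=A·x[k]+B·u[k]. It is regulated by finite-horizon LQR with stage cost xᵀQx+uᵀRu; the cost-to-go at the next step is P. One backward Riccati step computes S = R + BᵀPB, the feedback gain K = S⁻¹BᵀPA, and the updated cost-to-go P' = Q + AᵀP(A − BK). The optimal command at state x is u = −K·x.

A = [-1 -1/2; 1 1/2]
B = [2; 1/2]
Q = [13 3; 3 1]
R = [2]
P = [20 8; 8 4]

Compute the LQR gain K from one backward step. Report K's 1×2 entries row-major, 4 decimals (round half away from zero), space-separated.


-0.2626 -0.1313

BᵀP = [44.0000 18.0000]
S = R + BᵀPB = [2] + [97.0000] = [99.0000]
BᵀPA = [-26.0000 -13.0000]
K = S⁻¹·BᵀPA = [-0.2626 -0.1313]
A−BK = [-0.4747 -0.2374; 1.1313 0.5657]
AᵀP(A−BK) = [1.1717 0.5859; 0.5859 0.2929]
P' = Q + AᵀP(A−BK) = [14.1717 3.5859; 3.5859 1.2929]
tr(P') = 15.4646


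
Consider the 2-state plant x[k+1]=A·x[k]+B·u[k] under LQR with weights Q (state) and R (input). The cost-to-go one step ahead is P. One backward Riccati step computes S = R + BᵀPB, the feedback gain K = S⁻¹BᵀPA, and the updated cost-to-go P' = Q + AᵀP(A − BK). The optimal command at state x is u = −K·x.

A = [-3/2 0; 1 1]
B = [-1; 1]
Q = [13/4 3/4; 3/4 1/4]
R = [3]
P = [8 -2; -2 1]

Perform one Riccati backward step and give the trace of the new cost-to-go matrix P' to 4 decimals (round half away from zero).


8.6875

BᵀP = [-10.0000 3.0000]
S = R + BᵀPB = [3] + [13.0000] = [16.0000]
BᵀPA = [18.0000 3.0000]
K = S⁻¹·BᵀPA = [1.1250 0.1875]
A−BK = [-0.3750 0.1875; -0.1250 0.8125]
AᵀP(A−BK) = [4.7500 0.6250; 0.6250 0.4375]
P' = Q + AᵀP(A−BK) = [8.0000 1.3750; 1.3750 0.6875]
tr(P') = 8.6875


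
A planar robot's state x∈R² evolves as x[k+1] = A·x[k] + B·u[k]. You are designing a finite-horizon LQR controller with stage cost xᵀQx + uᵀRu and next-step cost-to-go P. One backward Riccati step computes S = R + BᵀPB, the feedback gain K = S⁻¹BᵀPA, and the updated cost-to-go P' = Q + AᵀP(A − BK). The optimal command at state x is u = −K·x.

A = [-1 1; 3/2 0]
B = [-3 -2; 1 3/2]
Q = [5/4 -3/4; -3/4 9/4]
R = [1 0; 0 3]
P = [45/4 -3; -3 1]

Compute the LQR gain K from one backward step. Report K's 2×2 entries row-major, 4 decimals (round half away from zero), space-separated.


BᵀP = [-36.7500 10.0000; -27.0000 7.5000]
S = R + BᵀPB = [1 0; 0 3] + [120.2500 88.5000; 88.5000 65.2500] = [121.2500 88.5000; 88.5000 68.2500]
BᵀPA = [51.7500 -36.7500; 38.2500 -27.0000]
K = S⁻¹·BᵀPA = [0.3314 -0.2679; 0.1308 -0.0482]
A−BK = [0.2556 0.0999; 0.9725 0.3402]
AᵀP(A−BK) = [0.3504 -0.0419; -0.0419 0.1028]
P' = Q + AᵀP(A−BK) = [1.6004 -0.7919; -0.7919 2.3528]
tr(P') = 3.9532

0.3314 -0.2679 0.1308 -0.0482


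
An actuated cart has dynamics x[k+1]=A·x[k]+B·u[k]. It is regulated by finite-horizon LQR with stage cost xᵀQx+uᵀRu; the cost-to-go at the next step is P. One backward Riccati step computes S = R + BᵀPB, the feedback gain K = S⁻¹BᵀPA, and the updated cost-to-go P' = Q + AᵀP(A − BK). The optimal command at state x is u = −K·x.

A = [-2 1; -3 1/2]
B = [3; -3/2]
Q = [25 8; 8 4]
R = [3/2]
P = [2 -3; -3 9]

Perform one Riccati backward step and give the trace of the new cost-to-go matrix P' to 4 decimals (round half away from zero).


BᵀP = [10.5000 -22.5000]
S = R + BᵀPB = [3/2] + [65.2500] = [66.7500]
BᵀPA = [46.5000 -0.7500]
K = S⁻¹·BᵀPA = [0.6966 -0.0112]
A−BK = [-4.0899 1.0337; -1.9551 0.4831]
AᵀP(A−BK) = [20.6067 -4.9775; -4.9775 1.2416]
P' = Q + AᵀP(A−BK) = [45.6067 3.0225; 3.0225 5.2416]
tr(P') = 50.8483

50.8483


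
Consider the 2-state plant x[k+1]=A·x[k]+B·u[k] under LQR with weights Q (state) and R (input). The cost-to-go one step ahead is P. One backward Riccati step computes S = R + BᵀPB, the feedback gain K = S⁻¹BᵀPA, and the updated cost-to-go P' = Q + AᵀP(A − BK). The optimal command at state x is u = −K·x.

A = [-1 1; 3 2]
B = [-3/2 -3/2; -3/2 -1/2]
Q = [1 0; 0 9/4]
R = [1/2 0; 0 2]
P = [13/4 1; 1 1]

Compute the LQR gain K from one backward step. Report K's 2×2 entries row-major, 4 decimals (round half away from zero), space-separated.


BᵀP = [-6.3750 -3.0000; -5.3750 -2.0000]
S = R + BᵀPB = [1/2 0; 0 2] + [14.0625 11.0625; 11.0625 9.0625] = [14.5625 11.0625; 11.0625 11.0625]
BᵀPA = [-2.6250 -12.3750; -0.6250 -9.3750]
K = S⁻¹·BᵀPA = [-0.5714 -0.8571; 0.5149 0.0097]
A−BK = [-1.0847 -0.2712; 2.4003 0.7191]
AᵀP(A−BK) = [5.0718 1.5061; 1.5061 0.7337]
P' = Q + AᵀP(A−BK) = [6.0718 1.5061; 1.5061 2.9837]
tr(P') = 9.0555

-0.5714 -0.8571 0.5149 0.0097


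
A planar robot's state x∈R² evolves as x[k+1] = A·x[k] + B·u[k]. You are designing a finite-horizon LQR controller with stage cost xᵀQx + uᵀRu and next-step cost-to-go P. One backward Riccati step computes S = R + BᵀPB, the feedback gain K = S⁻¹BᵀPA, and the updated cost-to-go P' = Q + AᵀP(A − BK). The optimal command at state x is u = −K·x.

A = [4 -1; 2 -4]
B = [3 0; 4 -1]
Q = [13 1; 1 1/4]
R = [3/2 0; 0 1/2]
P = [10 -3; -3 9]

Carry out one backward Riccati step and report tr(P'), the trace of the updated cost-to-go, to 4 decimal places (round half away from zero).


24.0671

BᵀP = [18.0000 27.0000; 3.0000 -9.0000]
S = R + BᵀPB = [3/2 0; 0 1/2] + [162.0000 -27.0000; -27.0000 9.0000] = [163.5000 -27.0000; -27.0000 9.5000]
BᵀPA = [126.0000 -126.0000; -6.0000 33.0000]
K = S⁻¹·BᵀPA = [1.2557 -0.3712; 2.9372 2.4186]
A−BK = [0.2329 0.1137; -0.0855 -0.0965]
AᵀP(A−BK) = [7.4067 3.2884; 3.2884 3.4104]
P' = Q + AᵀP(A−BK) = [20.4067 4.2884; 4.2884 3.6604]
tr(P') = 24.0671


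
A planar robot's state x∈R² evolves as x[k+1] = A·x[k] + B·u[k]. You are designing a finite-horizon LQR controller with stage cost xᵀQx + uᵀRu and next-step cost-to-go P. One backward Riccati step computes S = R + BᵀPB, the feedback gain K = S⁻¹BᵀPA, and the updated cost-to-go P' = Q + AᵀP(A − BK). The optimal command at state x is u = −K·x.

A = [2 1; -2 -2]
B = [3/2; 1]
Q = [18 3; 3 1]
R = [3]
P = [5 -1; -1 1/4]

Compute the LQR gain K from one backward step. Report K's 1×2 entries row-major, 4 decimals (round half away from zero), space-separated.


1.3478 0.7826

BᵀP = [6.5000 -1.2500]
S = R + BᵀPB = [3] + [8.5000] = [11.5000]
BᵀPA = [15.5000 9.0000]
K = S⁻¹·BᵀPA = [1.3478 0.7826]
A−BK = [-0.0217 -0.1739; -3.3478 -2.7826]
AᵀP(A−BK) = [8.1087 4.8696; 4.8696 2.9565]
P' = Q + AᵀP(A−BK) = [26.1087 7.8696; 7.8696 3.9565]
tr(P') = 30.0652


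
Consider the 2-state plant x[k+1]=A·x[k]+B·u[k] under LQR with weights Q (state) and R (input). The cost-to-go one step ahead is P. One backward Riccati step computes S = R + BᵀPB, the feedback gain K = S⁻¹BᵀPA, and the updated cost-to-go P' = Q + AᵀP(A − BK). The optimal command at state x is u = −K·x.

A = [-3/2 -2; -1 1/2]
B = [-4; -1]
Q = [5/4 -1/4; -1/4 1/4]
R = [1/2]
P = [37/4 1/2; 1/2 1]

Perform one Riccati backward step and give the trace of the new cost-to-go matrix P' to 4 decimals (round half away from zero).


BᵀP = [-37.5000 -3.0000]
S = R + BᵀPB = [1/2] + [153.0000] = [153.5000]
BᵀPA = [59.2500 73.5000]
K = S⁻¹·BᵀPA = [0.3860 0.4788]
A−BK = [0.0440 -0.0847; -0.6140 0.9788]
AᵀP(A−BK) = [0.4424 -0.4955; -0.4955 1.0562]
P' = Q + AᵀP(A−BK) = [1.6924 -0.7455; -0.7455 1.3062]
tr(P') = 2.9986

2.9986


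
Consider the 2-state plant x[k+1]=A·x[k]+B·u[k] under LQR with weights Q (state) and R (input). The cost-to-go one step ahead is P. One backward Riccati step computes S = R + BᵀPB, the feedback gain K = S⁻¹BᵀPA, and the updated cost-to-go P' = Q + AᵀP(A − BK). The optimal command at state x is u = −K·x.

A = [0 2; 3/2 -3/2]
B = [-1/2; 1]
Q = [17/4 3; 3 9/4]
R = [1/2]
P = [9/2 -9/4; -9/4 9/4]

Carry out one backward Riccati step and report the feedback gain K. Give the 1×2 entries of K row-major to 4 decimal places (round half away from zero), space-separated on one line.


BᵀP = [-4.5000 3.3750]
S = R + BᵀPB = [1/2] + [5.6250] = [6.1250]
BᵀPA = [5.0625 -14.0625]
K = S⁻¹·BᵀPA = [0.8265 -2.2959]
A−BK = [0.4133 0.8520; 0.6735 0.7959]
AᵀP(A−BK) = [0.8782 -0.1894; -0.1894 4.2761]
P' = Q + AᵀP(A−BK) = [5.1282 2.8106; 2.8106 6.5261]
tr(P') = 11.6543

0.8265 -2.2959


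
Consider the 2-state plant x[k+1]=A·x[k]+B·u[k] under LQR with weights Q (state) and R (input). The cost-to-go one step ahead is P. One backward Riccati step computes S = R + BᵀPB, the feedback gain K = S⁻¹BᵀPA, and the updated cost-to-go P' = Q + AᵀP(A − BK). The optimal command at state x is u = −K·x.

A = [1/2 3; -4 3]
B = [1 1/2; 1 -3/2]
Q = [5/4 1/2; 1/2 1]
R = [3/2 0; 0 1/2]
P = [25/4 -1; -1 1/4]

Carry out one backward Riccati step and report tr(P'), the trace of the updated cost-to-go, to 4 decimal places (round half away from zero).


BᵀP = [5.2500 -0.7500; 4.6250 -0.8750]
S = R + BᵀPB = [3/2 0; 0 1/2] + [4.5000 3.7500; 3.7500 3.6250] = [6.0000 3.7500; 3.7500 4.1250]
BᵀPA = [5.6250 13.5000; 5.8125 11.2500]
K = S⁻¹·BᵀPA = [0.1316 1.2632; 1.2895 1.5789]
A−BK = [-0.2763 0.9474; -2.1974 4.1053]
AᵀP(A−BK) = [1.3273 0.5921; 0.5921 5.6842]
P' = Q + AᵀP(A−BK) = [2.5773 1.0921; 1.0921 6.6842]
tr(P') = 9.2615

9.2615


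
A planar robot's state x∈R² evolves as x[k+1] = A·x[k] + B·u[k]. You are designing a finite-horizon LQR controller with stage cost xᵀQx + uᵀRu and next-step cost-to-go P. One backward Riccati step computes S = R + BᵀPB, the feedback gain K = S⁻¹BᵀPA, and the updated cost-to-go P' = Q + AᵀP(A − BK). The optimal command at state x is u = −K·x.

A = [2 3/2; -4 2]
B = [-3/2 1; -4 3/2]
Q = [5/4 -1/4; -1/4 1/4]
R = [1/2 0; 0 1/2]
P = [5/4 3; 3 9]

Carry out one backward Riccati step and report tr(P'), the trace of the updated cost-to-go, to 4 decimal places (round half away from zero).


4.3584

BᵀP = [-13.8750 -40.5000; 5.7500 16.5000]
S = R + BᵀPB = [1/2 0; 0 1/2] + [182.8125 -74.6250; -74.6250 30.5000] = [183.3125 -74.6250; -74.6250 31.0000]
BᵀPA = [134.2500 -101.8125; -54.5000 41.6250]
K = S⁻¹·BᵀPA = [0.8321 -0.4387; 0.2450 0.2867]
A−BK = [3.0032 0.5553; -1.0391 -0.1848]
AᵀP(A−BK) = [2.6440 0.2694; 0.2694 0.2144]
P' = Q + AᵀP(A−BK) = [3.8940 0.0194; 0.0194 0.4644]
tr(P') = 4.3584


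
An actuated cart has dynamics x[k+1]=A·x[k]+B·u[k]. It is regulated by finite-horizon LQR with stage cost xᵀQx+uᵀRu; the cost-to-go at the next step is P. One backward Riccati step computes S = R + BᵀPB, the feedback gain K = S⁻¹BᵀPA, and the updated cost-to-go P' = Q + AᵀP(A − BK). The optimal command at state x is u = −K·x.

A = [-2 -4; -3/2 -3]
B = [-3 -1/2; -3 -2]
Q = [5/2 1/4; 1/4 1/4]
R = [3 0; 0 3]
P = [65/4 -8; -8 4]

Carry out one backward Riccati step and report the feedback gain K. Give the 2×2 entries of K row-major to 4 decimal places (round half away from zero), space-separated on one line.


BᵀP = [-24.7500 12.0000; 7.8750 -4.0000]
S = R + BᵀPB = [3 0; 0 3] + [38.2500 -11.6250; -11.6250 4.0625] = [41.2500 -11.6250; -11.6250 7.0625]
BᵀPA = [31.5000 63.0000; -9.7500 -19.5000]
K = S⁻¹·BᵀPA = [0.6987 1.3974; -0.2305 -0.4610]
A−BK = [-0.0192 -0.0384; 0.1351 0.2701]
AᵀP(A−BK) = [1.7443 3.4886; 3.4886 6.9772]
P' = Q + AᵀP(A−BK) = [4.2443 3.7386; 3.7386 7.2272]
tr(P') = 11.4715

0.6987 1.3974 -0.2305 -0.4610


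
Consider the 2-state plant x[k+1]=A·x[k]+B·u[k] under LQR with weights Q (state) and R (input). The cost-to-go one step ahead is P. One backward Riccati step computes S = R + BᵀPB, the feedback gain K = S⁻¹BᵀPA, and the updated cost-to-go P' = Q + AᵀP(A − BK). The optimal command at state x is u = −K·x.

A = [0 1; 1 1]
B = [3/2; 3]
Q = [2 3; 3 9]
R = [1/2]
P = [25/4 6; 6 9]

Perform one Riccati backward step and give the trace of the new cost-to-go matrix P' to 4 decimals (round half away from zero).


11.7305

BᵀP = [27.3750 36.0000]
S = R + BᵀPB = [1/2] + [149.0625] = [149.5625]
BᵀPA = [36.0000 63.3750]
K = S⁻¹·BᵀPA = [0.2407 0.4237]
A−BK = [-0.3611 0.3644; 0.2779 -0.2712]
AᵀP(A−BK) = [0.3347 -0.2545; -0.2545 0.3957]
P' = Q + AᵀP(A−BK) = [2.3347 2.7455; 2.7455 9.3957]
tr(P') = 11.7305


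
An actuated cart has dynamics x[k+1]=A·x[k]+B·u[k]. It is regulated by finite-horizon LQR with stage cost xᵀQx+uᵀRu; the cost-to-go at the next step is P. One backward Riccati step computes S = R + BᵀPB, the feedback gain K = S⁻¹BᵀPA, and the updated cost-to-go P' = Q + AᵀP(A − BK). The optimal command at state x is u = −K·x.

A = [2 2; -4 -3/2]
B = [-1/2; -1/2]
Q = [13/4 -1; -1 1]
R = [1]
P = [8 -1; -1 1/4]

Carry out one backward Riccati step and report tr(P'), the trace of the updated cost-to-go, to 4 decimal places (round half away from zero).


44.2988

BᵀP = [-3.5000 0.3750]
S = R + BᵀPB = [1] + [1.5625] = [2.5625]
BᵀPA = [-8.5000 -7.5625]
K = S⁻¹·BᵀPA = [-3.3171 -2.9512]
A−BK = [0.3415 0.5244; -5.6585 -2.9756]
AᵀP(A−BK) = [23.8049 19.4146; 19.4146 16.2439]
P' = Q + AᵀP(A−BK) = [27.0549 18.4146; 18.4146 17.2439]
tr(P') = 44.2988


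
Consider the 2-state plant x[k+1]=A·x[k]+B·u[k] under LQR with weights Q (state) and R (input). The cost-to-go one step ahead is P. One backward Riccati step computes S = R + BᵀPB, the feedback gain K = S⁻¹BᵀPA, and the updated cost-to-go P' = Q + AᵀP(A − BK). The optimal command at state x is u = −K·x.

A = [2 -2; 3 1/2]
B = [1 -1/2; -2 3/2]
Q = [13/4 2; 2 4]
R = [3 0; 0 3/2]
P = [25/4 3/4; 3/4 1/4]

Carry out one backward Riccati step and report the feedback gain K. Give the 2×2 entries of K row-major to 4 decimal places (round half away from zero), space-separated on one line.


BᵀP = [4.7500 0.2500; -2.0000 0.0000]
S = R + BᵀPB = [3 0; 0 3/2] + [4.2500 -2.0000; -2.0000 1.0000] = [7.2500 -2.0000; -2.0000 2.5000]
BᵀPA = [10.2500 -9.3750; -4.0000 4.0000]
K = S⁻¹·BᵀPA = [1.2478 -1.0929; -0.6018 0.7257]
A−BK = [0.4513 -0.5442; 6.3982 -2.7743]
AᵀP(A−BK) = [21.0531 -14.2699; -14.2699 10.4137]
P' = Q + AᵀP(A−BK) = [24.3031 -12.2699; -12.2699 14.4137]
tr(P') = 38.7168

1.2478 -1.0929 -0.6018 0.7257


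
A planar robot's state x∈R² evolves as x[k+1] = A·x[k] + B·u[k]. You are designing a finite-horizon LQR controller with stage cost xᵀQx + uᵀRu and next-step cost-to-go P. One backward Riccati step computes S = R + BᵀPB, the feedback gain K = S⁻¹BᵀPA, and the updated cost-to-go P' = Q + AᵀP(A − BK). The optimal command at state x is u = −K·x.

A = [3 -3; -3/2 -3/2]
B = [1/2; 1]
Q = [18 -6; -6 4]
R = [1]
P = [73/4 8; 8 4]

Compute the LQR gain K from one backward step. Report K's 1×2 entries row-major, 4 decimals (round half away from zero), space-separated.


BᵀP = [17.1250 8.0000]
S = R + BᵀPB = [1] + [16.5625] = [17.5625]
BᵀPA = [39.3750 -63.3750]
K = S⁻¹·BᵀPA = [2.2420 -3.6085]
A−BK = [1.8790 -1.1957; -3.7420 2.1085]
AᵀP(A−BK) = [12.9715 -13.1637; -13.1637 16.5587]
P' = Q + AᵀP(A−BK) = [30.9715 -19.1637; -19.1637 20.5587]
tr(P') = 51.5302

2.2420 -3.6085


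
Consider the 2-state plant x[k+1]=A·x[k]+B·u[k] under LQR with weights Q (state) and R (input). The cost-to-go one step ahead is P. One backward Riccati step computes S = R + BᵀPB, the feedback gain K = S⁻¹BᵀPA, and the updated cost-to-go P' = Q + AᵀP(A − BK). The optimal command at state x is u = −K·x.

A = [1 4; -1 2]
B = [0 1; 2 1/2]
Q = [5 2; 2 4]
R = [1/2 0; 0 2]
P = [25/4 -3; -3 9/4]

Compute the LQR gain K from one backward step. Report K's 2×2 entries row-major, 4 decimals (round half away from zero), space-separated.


-0.8793 -0.7289 0.5725 2.1534

BᵀP = [-6.0000 4.5000; 4.7500 -1.8750]
S = R + BᵀPB = [1/2 0; 0 2] + [9.0000 -3.7500; -3.7500 3.8125] = [9.5000 -3.7500; -3.7500 5.8125]
BᵀPA = [-10.5000 -15.0000; 6.6250 15.2500]
K = S⁻¹·BᵀPA = [-0.8793 -0.7289; 0.5725 2.1534]
A−BK = [0.4275 1.8466; 0.4723 2.3812]
AᵀP(A−BK) = [1.4748 4.5801; 4.5801 17.2270]
P' = Q + AᵀP(A−BK) = [6.4748 6.5801; 6.5801 21.2270]
tr(P') = 27.7018


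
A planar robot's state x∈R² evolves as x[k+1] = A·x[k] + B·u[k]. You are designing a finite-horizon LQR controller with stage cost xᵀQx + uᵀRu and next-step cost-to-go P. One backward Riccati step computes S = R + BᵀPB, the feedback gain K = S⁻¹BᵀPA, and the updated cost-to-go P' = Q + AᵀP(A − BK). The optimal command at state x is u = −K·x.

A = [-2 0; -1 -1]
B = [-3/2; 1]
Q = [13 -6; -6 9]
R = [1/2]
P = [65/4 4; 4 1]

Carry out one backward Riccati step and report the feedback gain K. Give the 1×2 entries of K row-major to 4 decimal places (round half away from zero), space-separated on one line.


1.7554 0.1918

BᵀP = [-20.3750 -5.0000]
S = R + BᵀPB = [1/2] + [25.5625] = [26.0625]
BᵀPA = [45.7500 5.0000]
K = S⁻¹·BᵀPA = [1.7554 0.1918]
A−BK = [0.6331 0.2878; -2.7554 -1.1918]
AᵀP(A−BK) = [1.6906 0.2230; 0.2230 0.0408]
P' = Q + AᵀP(A−BK) = [14.6906 -5.7770; -5.7770 9.0408]
tr(P') = 23.7314


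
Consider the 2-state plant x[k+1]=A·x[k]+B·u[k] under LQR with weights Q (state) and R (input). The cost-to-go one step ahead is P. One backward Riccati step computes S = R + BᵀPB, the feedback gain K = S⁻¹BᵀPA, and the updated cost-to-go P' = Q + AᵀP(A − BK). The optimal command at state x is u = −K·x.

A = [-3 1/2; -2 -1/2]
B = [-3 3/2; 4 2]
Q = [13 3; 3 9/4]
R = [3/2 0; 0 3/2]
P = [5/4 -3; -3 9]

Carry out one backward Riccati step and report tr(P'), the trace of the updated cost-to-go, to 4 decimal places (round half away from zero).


BᵀP = [-15.7500 45.0000; -4.1250 13.5000]
S = R + BᵀPB = [3/2 0; 0 3/2] + [227.2500 66.3750; 66.3750 20.8125] = [228.7500 66.3750; 66.3750 22.3125]
BᵀPA = [-42.7500 -30.3750; -14.6250 -8.8125]
K = S⁻¹·BᵀPA = [0.0242 -0.1329; -0.7273 0.0004]
A−BK = [-1.8365 0.1007; -0.6420 0.0308]
AᵀP(A−BK) = [1.6456 -0.0507; -0.0507 0.0291]
P' = Q + AᵀP(A−BK) = [14.6456 2.9493; 2.9493 2.2791]
tr(P') = 16.9247

16.9247


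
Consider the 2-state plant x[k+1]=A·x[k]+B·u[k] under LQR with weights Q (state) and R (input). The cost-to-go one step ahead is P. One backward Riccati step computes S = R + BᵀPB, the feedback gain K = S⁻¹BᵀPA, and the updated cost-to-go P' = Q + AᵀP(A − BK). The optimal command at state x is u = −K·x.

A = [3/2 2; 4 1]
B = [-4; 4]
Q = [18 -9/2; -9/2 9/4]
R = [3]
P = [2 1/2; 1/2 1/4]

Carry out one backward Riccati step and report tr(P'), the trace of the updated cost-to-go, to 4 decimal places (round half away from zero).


30.3043

BᵀP = [-6.0000 -1.0000]
S = R + BᵀPB = [3] + [20.0000] = [23.0000]
BᵀPA = [-13.0000 -13.0000]
K = S⁻¹·BᵀPA = [-0.5652 -0.5652]
A−BK = [-0.7609 -0.2609; 6.2609 3.2609]
AᵀP(A−BK) = [7.1522 4.4022; 4.4022 2.9022]
P' = Q + AᵀP(A−BK) = [25.1522 -0.0978; -0.0978 5.1522]
tr(P') = 30.3043


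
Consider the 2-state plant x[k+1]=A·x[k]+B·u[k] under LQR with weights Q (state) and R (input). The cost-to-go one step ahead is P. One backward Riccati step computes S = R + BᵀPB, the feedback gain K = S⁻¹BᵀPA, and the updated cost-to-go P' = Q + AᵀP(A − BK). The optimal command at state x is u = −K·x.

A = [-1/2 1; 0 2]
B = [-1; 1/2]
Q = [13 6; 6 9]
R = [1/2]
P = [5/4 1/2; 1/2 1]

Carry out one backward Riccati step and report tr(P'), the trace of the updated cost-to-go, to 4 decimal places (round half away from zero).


28.7292

BᵀP = [-1.0000 0.0000]
S = R + BᵀPB = [1/2] + [1.0000] = [1.5000]
BᵀPA = [0.5000 -1.0000]
K = S⁻¹·BᵀPA = [0.3333 -0.6667]
A−BK = [-0.1667 0.3333; -0.1667 2.3333]
AᵀP(A−BK) = [0.1458 -0.7917; -0.7917 6.5833]
P' = Q + AᵀP(A−BK) = [13.1458 5.2083; 5.2083 15.5833]
tr(P') = 28.7292


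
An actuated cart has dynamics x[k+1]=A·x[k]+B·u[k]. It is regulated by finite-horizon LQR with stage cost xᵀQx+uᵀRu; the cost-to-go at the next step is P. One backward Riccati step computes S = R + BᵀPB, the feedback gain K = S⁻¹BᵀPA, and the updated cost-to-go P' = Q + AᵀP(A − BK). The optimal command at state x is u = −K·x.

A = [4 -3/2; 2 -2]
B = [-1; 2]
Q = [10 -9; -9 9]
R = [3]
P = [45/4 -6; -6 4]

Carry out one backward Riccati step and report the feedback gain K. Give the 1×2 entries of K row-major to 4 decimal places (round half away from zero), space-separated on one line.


-1.1982 0.1267

BᵀP = [-23.2500 14.0000]
S = R + BᵀPB = [3] + [51.2500] = [54.2500]
BᵀPA = [-65.0000 6.8750]
K = S⁻¹·BᵀPA = [-1.1982 0.1267]
A−BK = [2.8018 -1.3733; 4.3963 -2.2535]
AᵀP(A−BK) = [22.1198 -9.2627; -9.2627 4.4412]
P' = Q + AᵀP(A−BK) = [32.1198 -18.2627; -18.2627 13.4412]
tr(P') = 45.5611


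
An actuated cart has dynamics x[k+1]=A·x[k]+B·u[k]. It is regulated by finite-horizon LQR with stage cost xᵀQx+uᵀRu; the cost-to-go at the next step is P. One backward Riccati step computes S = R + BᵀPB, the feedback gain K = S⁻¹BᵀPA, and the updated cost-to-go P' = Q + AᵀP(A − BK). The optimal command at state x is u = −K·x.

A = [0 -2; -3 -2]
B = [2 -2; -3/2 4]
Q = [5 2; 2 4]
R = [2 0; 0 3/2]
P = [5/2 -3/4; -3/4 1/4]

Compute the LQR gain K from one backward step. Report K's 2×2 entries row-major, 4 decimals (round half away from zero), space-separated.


0.0829 -0.2084 -0.2132 0.2503

BᵀP = [6.1250 -1.8750; -8.0000 2.5000]
S = R + BᵀPB = [2 0; 0 3/2] + [15.0625 -19.7500; -19.7500 26.0000] = [17.0625 -19.7500; -19.7500 27.5000]
BᵀPA = [5.6250 -8.5000; -7.5000 11.0000]
K = S⁻¹·BᵀPA = [0.0829 -0.2084; -0.2132 0.2503]
A−BK = [-0.5922 -1.0825; -2.0229 -3.3139]
AᵀP(A−BK) = [0.1848 0.0497; 0.0497 0.4749]
P' = Q + AᵀP(A−BK) = [5.1848 2.0497; 2.0497 4.4749]
tr(P') = 9.6597


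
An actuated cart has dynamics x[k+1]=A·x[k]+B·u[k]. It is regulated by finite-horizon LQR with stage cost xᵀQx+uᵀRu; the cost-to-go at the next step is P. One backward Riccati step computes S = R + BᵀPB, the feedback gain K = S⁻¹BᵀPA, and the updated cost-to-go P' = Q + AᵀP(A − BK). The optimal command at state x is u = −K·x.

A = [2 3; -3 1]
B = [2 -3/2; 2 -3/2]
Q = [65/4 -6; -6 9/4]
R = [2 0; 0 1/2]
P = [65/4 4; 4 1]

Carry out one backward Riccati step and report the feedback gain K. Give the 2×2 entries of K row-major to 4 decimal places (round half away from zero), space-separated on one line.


0.1544 0.3982 -0.4633 -1.1945

BᵀP = [40.5000 10.0000; -30.3750 -7.5000]
S = R + BᵀPB = [2 0; 0 1/2] + [101.0000 -75.7500; -75.7500 56.8125] = [103.0000 -75.7500; -75.7500 57.3125]
BᵀPA = [51.0000 131.5000; -38.2500 -98.6250]
K = S⁻¹·BᵀPA = [0.1544 0.3982; -0.4633 -1.1945]
A−BK = [0.9962 0.4118; -4.0038 -1.5882]
AᵀP(A−BK) = [0.4035 0.5011; 0.5011 1.0765]
P' = Q + AᵀP(A−BK) = [16.6535 -5.4989; -5.4989 3.3265]
tr(P') = 19.9799


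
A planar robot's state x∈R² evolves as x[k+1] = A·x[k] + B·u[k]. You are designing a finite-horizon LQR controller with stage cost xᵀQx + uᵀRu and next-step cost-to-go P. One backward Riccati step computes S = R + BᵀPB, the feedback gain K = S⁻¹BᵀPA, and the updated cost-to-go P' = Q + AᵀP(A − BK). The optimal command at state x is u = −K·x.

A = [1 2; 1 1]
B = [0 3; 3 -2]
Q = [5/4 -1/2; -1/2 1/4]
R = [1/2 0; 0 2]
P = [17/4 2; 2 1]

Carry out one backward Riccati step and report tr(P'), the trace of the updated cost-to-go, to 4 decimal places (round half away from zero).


BᵀP = [6.0000 3.0000; 8.7500 4.0000]
S = R + BᵀPB = [1/2 0; 0 2] + [9.0000 12.0000; 12.0000 18.2500] = [9.5000 12.0000; 12.0000 20.2500]
BᵀPA = [9.0000 15.0000; 12.7500 21.5000]
K = S⁻¹·BᵀPA = [0.6047 0.9457; 0.2713 0.5013]
A−BK = [0.1860 0.4961; -0.2713 -0.8346]
AᵀP(A−BK) = [0.3488 0.5969; 0.5969 1.0362]
P' = Q + AᵀP(A−BK) = [1.5988 0.0969; 0.0969 1.2862]
tr(P') = 2.8850

2.8850


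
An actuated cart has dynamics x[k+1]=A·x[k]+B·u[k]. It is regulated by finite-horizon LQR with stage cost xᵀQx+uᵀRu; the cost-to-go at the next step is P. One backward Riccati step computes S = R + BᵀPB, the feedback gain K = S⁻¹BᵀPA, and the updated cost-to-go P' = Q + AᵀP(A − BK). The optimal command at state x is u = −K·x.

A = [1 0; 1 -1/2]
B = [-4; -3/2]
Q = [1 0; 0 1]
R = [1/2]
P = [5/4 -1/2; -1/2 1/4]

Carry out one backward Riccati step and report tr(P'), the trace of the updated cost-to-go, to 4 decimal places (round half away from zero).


2.0612

BᵀP = [-4.2500 1.6250]
S = R + BᵀPB = [1/2] + [14.5625] = [15.0625]
BᵀPA = [-2.6250 -0.8125]
K = S⁻¹·BᵀPA = [-0.1743 -0.0539]
A−BK = [0.3029 -0.2158; 0.7386 -0.5809]
AᵀP(A−BK) = [0.0425 -0.0166; -0.0166 0.0187]
P' = Q + AᵀP(A−BK) = [1.0425 -0.0166; -0.0166 1.0187]
tr(P') = 2.0612


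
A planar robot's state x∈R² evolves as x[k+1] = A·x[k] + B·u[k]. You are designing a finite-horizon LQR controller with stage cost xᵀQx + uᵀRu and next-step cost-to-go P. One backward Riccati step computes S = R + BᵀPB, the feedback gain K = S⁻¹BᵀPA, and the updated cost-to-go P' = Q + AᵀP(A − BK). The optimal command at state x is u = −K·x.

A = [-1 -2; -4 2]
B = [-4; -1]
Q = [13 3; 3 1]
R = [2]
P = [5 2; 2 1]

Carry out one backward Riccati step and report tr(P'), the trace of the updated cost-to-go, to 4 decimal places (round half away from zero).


BᵀP = [-22.0000 -9.0000]
S = R + BᵀPB = [2] + [97.0000] = [99.0000]
BᵀPA = [58.0000 26.0000]
K = S⁻¹·BᵀPA = [0.5859 0.2626]
A−BK = [1.3434 -0.9495; -3.4141 2.2626]
AᵀP(A−BK) = [3.0202 -1.2323; -1.2323 1.1717]
P' = Q + AᵀP(A−BK) = [16.0202 1.7677; 1.7677 2.1717]
tr(P') = 18.1919

18.1919


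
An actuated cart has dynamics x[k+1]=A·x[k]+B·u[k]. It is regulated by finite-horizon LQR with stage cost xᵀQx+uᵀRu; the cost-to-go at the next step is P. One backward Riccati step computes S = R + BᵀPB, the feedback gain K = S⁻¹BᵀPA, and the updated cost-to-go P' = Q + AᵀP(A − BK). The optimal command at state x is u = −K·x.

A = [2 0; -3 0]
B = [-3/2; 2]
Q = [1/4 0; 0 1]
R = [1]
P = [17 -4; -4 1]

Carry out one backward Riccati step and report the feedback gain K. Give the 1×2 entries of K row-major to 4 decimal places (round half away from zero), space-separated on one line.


-1.3532 0.0000

BᵀP = [-33.5000 8.0000]
S = R + BᵀPB = [1] + [66.2500] = [67.2500]
BᵀPA = [-91.0000 0.0000]
K = S⁻¹·BᵀPA = [-1.3532 0.0000]
A−BK = [-0.0297 0.0000; -0.2937 0.0000]
AᵀP(A−BK) = [1.8625 0.0000; 0.0000 0.0000]
P' = Q + AᵀP(A−BK) = [2.1125 0.0000; 0.0000 1.0000]
tr(P') = 3.1125


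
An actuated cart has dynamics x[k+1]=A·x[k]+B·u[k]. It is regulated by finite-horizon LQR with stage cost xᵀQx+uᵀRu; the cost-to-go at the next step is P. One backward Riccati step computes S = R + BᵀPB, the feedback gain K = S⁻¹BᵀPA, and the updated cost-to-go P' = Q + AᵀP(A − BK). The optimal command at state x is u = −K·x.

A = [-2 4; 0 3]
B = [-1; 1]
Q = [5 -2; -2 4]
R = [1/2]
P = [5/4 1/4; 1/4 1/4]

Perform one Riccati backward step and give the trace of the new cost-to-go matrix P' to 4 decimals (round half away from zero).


28.9167

BᵀP = [-1.0000 0.0000]
S = R + BᵀPB = [1/2] + [1.0000] = [1.5000]
BᵀPA = [2.0000 -4.0000]
K = S⁻¹·BᵀPA = [1.3333 -2.6667]
A−BK = [-0.6667 1.3333; -1.3333 5.6667]
AᵀP(A−BK) = [2.3333 -6.1667; -6.1667 17.5833]
P' = Q + AᵀP(A−BK) = [7.3333 -8.1667; -8.1667 21.5833]
tr(P') = 28.9167


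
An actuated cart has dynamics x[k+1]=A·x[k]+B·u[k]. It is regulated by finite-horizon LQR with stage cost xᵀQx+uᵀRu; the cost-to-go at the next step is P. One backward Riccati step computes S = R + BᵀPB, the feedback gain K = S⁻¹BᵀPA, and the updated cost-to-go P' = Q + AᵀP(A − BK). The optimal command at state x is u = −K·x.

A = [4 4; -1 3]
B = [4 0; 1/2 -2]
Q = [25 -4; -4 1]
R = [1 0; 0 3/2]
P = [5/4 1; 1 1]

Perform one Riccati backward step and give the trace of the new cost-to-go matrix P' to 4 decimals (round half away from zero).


29.1447

BᵀP = [5.5000 4.5000; -2.0000 -2.0000]
S = R + BᵀPB = [1 0; 0 3/2] + [24.2500 -9.0000; -9.0000 4.0000] = [25.2500 -9.0000; -9.0000 5.5000]
BᵀPA = [17.5000 35.5000; -6.0000 -14.0000]
K = S⁻¹·BᵀPA = [0.7300 1.1965; 0.1037 -0.5875]
A−BK = [1.0799 -0.7862; -1.1577 1.2268]
AᵀP(A−BK) = [0.8467 0.5356; 0.5356 2.2981]
P' = Q + AᵀP(A−BK) = [25.8467 -3.4644; -3.4644 3.2981]
tr(P') = 29.1447


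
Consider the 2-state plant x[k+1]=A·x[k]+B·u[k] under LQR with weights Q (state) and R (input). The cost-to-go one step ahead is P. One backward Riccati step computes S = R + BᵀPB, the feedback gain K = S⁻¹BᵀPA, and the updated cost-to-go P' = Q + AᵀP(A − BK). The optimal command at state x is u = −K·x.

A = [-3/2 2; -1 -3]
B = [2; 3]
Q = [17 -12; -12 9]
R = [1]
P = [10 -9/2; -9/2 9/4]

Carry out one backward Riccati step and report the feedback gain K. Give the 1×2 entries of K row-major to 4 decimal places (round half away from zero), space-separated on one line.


-1.0345 2.7241

BᵀP = [6.5000 -2.2500]
S = R + BᵀPB = [1] + [6.2500] = [7.2500]
BᵀPA = [-7.5000 19.7500]
K = S⁻¹·BᵀPA = [-1.0345 2.7241]
A−BK = [0.5690 -3.4483; 2.1034 -11.1724]
AᵀP(A−BK) = [3.4914 -14.0690; -14.0690 60.4483]
P' = Q + AᵀP(A−BK) = [20.4914 -26.0690; -26.0690 69.4483]
tr(P') = 89.9397


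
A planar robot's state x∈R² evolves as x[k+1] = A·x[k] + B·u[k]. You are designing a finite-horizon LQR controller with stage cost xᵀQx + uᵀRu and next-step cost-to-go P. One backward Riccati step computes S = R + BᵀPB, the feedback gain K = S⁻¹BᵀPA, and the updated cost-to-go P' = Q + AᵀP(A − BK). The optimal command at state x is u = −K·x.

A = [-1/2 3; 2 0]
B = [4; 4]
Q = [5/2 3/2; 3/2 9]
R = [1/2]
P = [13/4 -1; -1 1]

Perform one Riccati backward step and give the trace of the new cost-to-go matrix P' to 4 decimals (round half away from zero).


BᵀP = [9.0000 0.0000]
S = R + BᵀPB = [1/2] + [36.0000] = [36.5000]
BᵀPA = [-4.5000 27.0000]
K = S⁻¹·BᵀPA = [-0.1233 0.7397]
A−BK = [-0.0068 0.0411; 2.4932 -2.9589]
AᵀP(A−BK) = [6.2577 -7.5462; -7.5462 9.2774]
P' = Q + AᵀP(A−BK) = [8.7577 -6.0462; -6.0462 18.2774]
tr(P') = 27.0351

27.0351


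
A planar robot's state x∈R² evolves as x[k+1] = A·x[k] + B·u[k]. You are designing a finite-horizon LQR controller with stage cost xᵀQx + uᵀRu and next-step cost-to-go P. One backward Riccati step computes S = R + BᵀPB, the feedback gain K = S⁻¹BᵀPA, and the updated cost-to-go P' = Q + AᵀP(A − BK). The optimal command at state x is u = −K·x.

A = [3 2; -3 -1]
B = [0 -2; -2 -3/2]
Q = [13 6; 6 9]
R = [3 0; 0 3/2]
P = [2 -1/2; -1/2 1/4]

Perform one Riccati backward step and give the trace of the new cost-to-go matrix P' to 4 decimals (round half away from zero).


BᵀP = [1.0000 -0.5000; -3.2500 0.6250]
S = R + BᵀPB = [3 0; 0 3/2] + [1.0000 -1.2500; -1.2500 5.5625] = [4.0000 -1.2500; -1.2500 7.0625]
BᵀPA = [4.5000 2.5000; -11.6250 -7.1250]
K = S⁻¹·BᵀPA = [0.6464 0.3279; -1.5316 -0.9508]
A−BK = [-0.0632 0.0984; -4.0047 -1.7705]
AᵀP(A−BK) = [8.5363 4.7213; 4.7213 2.6557]
P' = Q + AᵀP(A−BK) = [21.5363 10.7213; 10.7213 11.6557]
tr(P') = 33.1920

33.1920


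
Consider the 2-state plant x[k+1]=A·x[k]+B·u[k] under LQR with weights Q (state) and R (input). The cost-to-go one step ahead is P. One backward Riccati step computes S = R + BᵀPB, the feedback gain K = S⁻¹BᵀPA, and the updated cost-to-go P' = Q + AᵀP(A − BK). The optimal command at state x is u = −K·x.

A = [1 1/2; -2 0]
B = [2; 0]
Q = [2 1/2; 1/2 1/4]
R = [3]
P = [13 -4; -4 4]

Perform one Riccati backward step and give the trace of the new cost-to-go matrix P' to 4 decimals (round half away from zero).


15.3545

BᵀP = [26.0000 -8.0000]
S = R + BᵀPB = [3] + [52.0000] = [55.0000]
BᵀPA = [42.0000 13.0000]
K = S⁻¹·BᵀPA = [0.7636 0.2364]
A−BK = [-0.5273 0.0273; -2.0000 0.0000]
AᵀP(A−BK) = [12.9273 0.5727; 0.5727 0.1773]
P' = Q + AᵀP(A−BK) = [14.9273 1.0727; 1.0727 0.4273]
tr(P') = 15.3545


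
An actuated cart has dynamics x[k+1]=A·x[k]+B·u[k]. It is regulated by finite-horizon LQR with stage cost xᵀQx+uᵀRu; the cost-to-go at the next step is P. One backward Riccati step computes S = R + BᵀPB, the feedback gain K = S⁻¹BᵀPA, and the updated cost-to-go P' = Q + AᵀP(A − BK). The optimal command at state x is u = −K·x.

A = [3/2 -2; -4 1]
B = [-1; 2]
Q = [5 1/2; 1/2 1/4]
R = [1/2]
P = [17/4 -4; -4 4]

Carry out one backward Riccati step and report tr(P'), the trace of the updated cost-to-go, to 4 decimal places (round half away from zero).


7.6794

BᵀP = [-12.2500 12.0000]
S = R + BᵀPB = [1/2] + [36.2500] = [36.7500]
BᵀPA = [-66.3750 36.5000]
K = S⁻¹·BᵀPA = [-1.8061 0.9932]
A−BK = [-0.3061 -1.0068; -0.3878 -0.9864]
AᵀP(A−BK) = [1.6811 -0.8265; -0.8265 0.7483]
P' = Q + AᵀP(A−BK) = [6.6811 -0.3265; -0.3265 0.9983]
tr(P') = 7.6794


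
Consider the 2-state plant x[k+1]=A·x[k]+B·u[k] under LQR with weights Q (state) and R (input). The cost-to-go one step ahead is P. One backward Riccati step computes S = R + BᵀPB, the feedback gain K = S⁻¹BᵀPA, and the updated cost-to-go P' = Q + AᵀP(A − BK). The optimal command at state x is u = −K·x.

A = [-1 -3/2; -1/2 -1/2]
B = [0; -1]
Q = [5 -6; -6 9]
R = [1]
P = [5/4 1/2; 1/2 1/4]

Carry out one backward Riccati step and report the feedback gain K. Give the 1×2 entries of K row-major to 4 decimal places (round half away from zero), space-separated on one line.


0.5000 0.7000

BᵀP = [-0.5000 -0.2500]
S = R + BᵀPB = [1] + [0.2500] = [1.2500]
BᵀPA = [0.6250 0.8750]
K = S⁻¹·BᵀPA = [0.5000 0.7000]
A−BK = [-1.0000 -1.5000; 0.0000 0.2000]
AᵀP(A−BK) = [1.5000 2.1250; 2.1250 3.0125]
P' = Q + AᵀP(A−BK) = [6.5000 -3.8750; -3.8750 12.0125]
tr(P') = 18.5125
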